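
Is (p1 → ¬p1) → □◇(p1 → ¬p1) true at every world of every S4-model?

Tableau for the negation ¬((p1 → ¬p1) → □◇(p1 → ¬p1)):
1. ¬((p1 → ¬p1) → □◇(p1 → ¬p1)), u
2. p1 → ¬p1, u   [¬→-rule on 1]
3. ¬□◇(p1 → ¬p1), u   [¬→-rule on 1]
4. ¬p1, u   [→-rule on 2 (branches; this branch)]
5. ¬◇(p1 → ¬p1), v   [¬□-rule on 3: fresh world v, uRv]
6. ¬(p1 → ¬p1), v   [¬◇-rule on 5 via vRv]
7. p1, v   [¬→-rule on 6]
Accessibility: uRu, uRv, vRv
The negation has an open branch (countermodel exists).

No, not valid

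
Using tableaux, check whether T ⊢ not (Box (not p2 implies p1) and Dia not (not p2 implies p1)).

Valid in T

Tableau for the negation Box (not p2 implies p1) and Dia not (not p2 implies p1):
1. Box (not p2 implies p1) and Dia not (not p2 implies p1), u
2. Box (not p2 implies p1), u   [and-rule on 1]
3. Dia not (not p2 implies p1), u   [and-rule on 1]
4. not p2 implies p1, u   [Box-rule on 2 via uRu]
5. p1, u   [implies-rule on 4 (branches; this branch)]
6. not (not p2 implies p1), v   [Dia-rule on 3: fresh world v, uRv]
7. not p2, v   [neg-implies-rule on 6]
8. not p1, v   [neg-implies-rule on 6]
9. not p2 implies p1, v   [Box-rule on 2 via uRv]
10. p1, v   [implies-rule on 9 (branches; this branch)]
Accessibility: uRu, uRv, vRv
Branch closes: p1 and not p1 both at v.
All branches of the negation close; one closing branch shown above.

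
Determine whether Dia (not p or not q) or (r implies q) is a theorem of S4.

Valid in S4

Tableau for the negation not (Dia (not p or not q) or (r implies q)):
1. not (Dia (not p or not q) or (r implies q)), 0
2. not Dia (not p or not q), 0
3. not (r implies q), 0
4. r, 0
5. not q, 0
6. not (not p or not q), 0
7. p, 0
8. q, 0
Accessibility: 0R0
Branch closes: q and not q both at 0.
Every branch of the negation's tableau closes; the branch above is one of them.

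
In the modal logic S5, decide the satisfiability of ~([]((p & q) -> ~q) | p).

1. ~([]((p & q) -> ~q) | p), u
2. ~[]((p & q) -> ~q), u
3. ~p, u
4. ~((p & q) -> ~q), v
5. p & q, v
6. q, v
7. p, v
Accessibility: uRu, uRv, vRu, vRv

Satisfiable (open branch found)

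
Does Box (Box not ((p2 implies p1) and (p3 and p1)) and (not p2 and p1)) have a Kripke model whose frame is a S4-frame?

Satisfiable

1. Box (Box not ((p2 implies p1) and (p3 and p1)) and (not p2 and p1)), 0
2. Box not ((p2 implies p1) and (p3 and p1)) and (not p2 and p1), 0
3. Box not ((p2 implies p1) and (p3 and p1)), 0
4. not p2 and p1, 0
5. not p2, 0
6. p1, 0
7. not ((p2 implies p1) and (p3 and p1)), 0
8. not (p3 and p1), 0
9. not p3, 0
Accessibility: 0R0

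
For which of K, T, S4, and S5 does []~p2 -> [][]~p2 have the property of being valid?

S4, S5

T-tableau for the negation ~([]~p2 -> [][]~p2):
1. ~([]~p2 -> [][]~p2), 0
2. []~p2, 0
3. ~[][]~p2, 0
4. ~p2, 0
5. ~[]~p2, 1
6. ~p2, 1
7. p2, 2
Accessibility: 0R0, 0R1, 1R1, 1R2, 2R2
Complete open branch: countermodel on a T-frame, so not valid in T, nor in K (the same frame is also a K-frame).
S4-tableau for the negation ~([]~p2 -> [][]~p2):
1. ~([]~p2 -> [][]~p2), 0
2. []~p2, 0
3. ~[][]~p2, 0
4. ~p2, 0
5. ~[]~p2, 1
6. ~p2, 1
7. p2, 2
8. ~p2, 2
Accessibility: 0R0, 0R1, 0R2, 1R1, 1R2, 2R2
Branch closes: p2 and ~p2 both at 2.
Every branch closes (one shown): valid in S4, hence also in S5 (every theorem of S4 is a theorem of S5).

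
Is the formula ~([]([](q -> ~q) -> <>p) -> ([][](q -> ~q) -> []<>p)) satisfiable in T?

No, unsatisfiable

1. ~([]([](q -> ~q) -> <>p) -> ([][](q -> ~q) -> []<>p)), u
2. []([](q -> ~q) -> <>p), u   [~->-rule on 1]
3. ~([][](q -> ~q) -> []<>p), u   [~->-rule on 1]
4. [][](q -> ~q), u   [~->-rule on 3]
5. ~[]<>p, u   [~->-rule on 3]
6. [](q -> ~q) -> <>p, u   [[]-rule on 2 via uRu]
7. [](q -> ~q), u   [[]-rule on 4 via uRu]
8. q -> ~q, u   [[]-rule on 7 via uRu]
9. <>p, u   [->-rule on 6 (branches; this branch)]
10. ~q, u   [->-rule on 8 (branches; this branch)]
11. ~<>p, v   [~[]-rule on 5: fresh world v, uRv]
12. [](q -> ~q) -> <>p, v   [[]-rule on 2 via uRv]
13. [](q -> ~q), v   [[]-rule on 4 via uRv]
14. q -> ~q, v   [[]-rule on 7 via uRv]
15. ~p, v   [~<>-rule on 11 via vRv]
16. ~[](q -> ~q), v   [->-rule on 12 (branches; this branch)]
17. ~q, v   [->-rule on 14 (branches; this branch)]
18. p, w   [<>-rule on 9: fresh world w, uRw]
19. [](q -> ~q) -> <>p, w   [[]-rule on 2 via uRw]
20. [](q -> ~q), w   [[]-rule on 4 via uRw]
21. q -> ~q, w   [[]-rule on 7 via uRw]
22. <>p, w   [->-rule on 19 (branches; this branch)]
23. ~q, w   [->-rule on 21 (branches; this branch)]
24. ~(q -> ~q), x   [~[]-rule on 16: fresh world x, vRx]
25. q, x   [~->-rule on 24]
26. ~p, x   [~<>-rule on 11 via vRx]
27. q -> ~q, x   [[]-rule on 13 via vRx]
28. ~q, x   [->-rule on 27 (branches; this branch)]
Accessibility: uRu, uRv, uRw, vRv, vRx, wRw, xRx
Branch closes: q and ~q both at x.
All branches of the tableau close; one closing branch shown above.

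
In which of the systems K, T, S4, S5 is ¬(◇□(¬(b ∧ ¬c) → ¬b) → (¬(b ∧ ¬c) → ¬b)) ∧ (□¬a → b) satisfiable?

S4-tableau for the formula:
1. ¬(◇□(¬(b ∧ ¬c) → ¬b) → (¬(b ∧ ¬c) → ¬b)) ∧ (□¬a → b), w0
2. ¬(◇□(¬(b ∧ ¬c) → ¬b) → (¬(b ∧ ¬c) → ¬b)), w0   [∧-rule on 1]
3. □¬a → b, w0   [∧-rule on 1]
4. ◇□(¬(b ∧ ¬c) → ¬b), w0   [¬→-rule on 2]
5. ¬(¬(b ∧ ¬c) → ¬b), w0   [¬→-rule on 2]
6. ¬(b ∧ ¬c), w0   [¬→-rule on 5]
7. b, w0   [¬→-rule on 5]
8. c, w0   [¬∧-rule on 6 (branches; this branch)]
9. □(¬(b ∧ ¬c) → ¬b), w1   [◇-rule on 4: fresh world w1, w0Rw1]
10. ¬(b ∧ ¬c) → ¬b, w1   [□-rule on 9 via w1Rw1]
11. ¬b, w1   [→-rule on 10 (branches; this branch)]
Accessibility: w0Rw0, w0Rw1, w1Rw1
Complete open branch: satisfiable in S4, hence also in K, T (this S4-model is also a K-model and a T-model).
S5-tableau for the formula:
1. ¬(◇□(¬(b ∧ ¬c) → ¬b) → (¬(b ∧ ¬c) → ¬b)) ∧ (□¬a → b), w0
2. ¬(◇□(¬(b ∧ ¬c) → ¬b) → (¬(b ∧ ¬c) → ¬b)), w0   [∧-rule on 1]
3. □¬a → b, w0   [∧-rule on 1]
4. ◇□(¬(b ∧ ¬c) → ¬b), w0   [¬→-rule on 2]
5. ¬(¬(b ∧ ¬c) → ¬b), w0   [¬→-rule on 2]
6. ¬(b ∧ ¬c), w0   [¬→-rule on 5]
7. b, w0   [¬→-rule on 5]
8. c, w0   [¬∧-rule on 6 (branches; this branch)]
9. □(¬(b ∧ ¬c) → ¬b), w1   [◇-rule on 4: fresh world w1, w0Rw1]
10. ¬(b ∧ ¬c) → ¬b, w0   [□-rule on 9 via w1Rw0]
11. ¬(b ∧ ¬c) → ¬b, w1   [□-rule on 9 via w1Rw1]
12. b ∧ ¬c, w0   [→-rule on 10 (branches; this branch)]
13. ¬c, w0   [∧-rule on 12]
Accessibility: w0Rw0, w0Rw1, w1Rw0, w1Rw1
Branch closes: c and ¬c both at w0.
Every branch closes (one shown): unsatisfiable in S5.

K, T, S4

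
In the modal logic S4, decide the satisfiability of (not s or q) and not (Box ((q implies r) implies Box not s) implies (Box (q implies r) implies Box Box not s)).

1. (not s or q) and not (Box ((q implies r) implies Box not s) implies (Box (q implies r) implies Box Box not s)), u
2. not s or q, u
3. not (Box ((q implies r) implies Box not s) implies (Box (q implies r) implies Box Box not s)), u
4. Box ((q implies r) implies Box not s), u
5. not (Box (q implies r) implies Box Box not s), u
6. Box (q implies r), u
7. not Box Box not s, u
8. (q implies r) implies Box not s, u
9. q implies r, u
10. q, u
11. Box not s, u
12. not s, u
13. r, u
14. not Box not s, v
15. (q implies r) implies Box not s, v
16. q implies r, v
17. not s, v
18. Box not s, v
19. r, v
20. s, w
21. (q implies r) implies Box not s, w
22. q implies r, w
23. not s, w
Accessibility: uRu, uRv, uRw, vRv, vRw, wRw
Branch closes: s and not s both at w.
All branches of the tableau close; one closing branch shown above.

Unsatisfiable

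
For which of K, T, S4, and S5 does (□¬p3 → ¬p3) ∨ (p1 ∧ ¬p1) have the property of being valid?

T, S4, S5

T-tableau for the negation ¬((□¬p3 → ¬p3) ∨ (p1 ∧ ¬p1)):
1. ¬((□¬p3 → ¬p3) ∨ (p1 ∧ ¬p1)), w0
2. ¬(□¬p3 → ¬p3), w0   [¬∨-rule on 1]
3. ¬(p1 ∧ ¬p1), w0   [¬∨-rule on 1]
4. □¬p3, w0   [¬→-rule on 2]
5. p3, w0   [¬→-rule on 2]
6. ¬p3, w0   [□-rule on 4 via w0Rw0]
Accessibility: w0Rw0
Branch closes: p3 and ¬p3 both at w0.
Every branch closes (one shown): valid in T, hence also in S4, S5 (every theorem of T is a theorem of S4 and S5).
K-tableau for the negation ¬((□¬p3 → ¬p3) ∨ (p1 ∧ ¬p1)):
1. ¬((□¬p3 → ¬p3) ∨ (p1 ∧ ¬p1)), w0
2. ¬(□¬p3 → ¬p3), w0   [¬∨-rule on 1]
3. ¬(p1 ∧ ¬p1), w0   [¬∨-rule on 1]
4. □¬p3, w0   [¬→-rule on 2]
5. p3, w0   [¬→-rule on 2]
6. p1, w0   [¬∧-rule on 3 (branches; this branch)]
Complete open branch: countermodel on a K-frame, so not valid in K.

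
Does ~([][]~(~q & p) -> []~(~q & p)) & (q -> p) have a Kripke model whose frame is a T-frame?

Unsatisfiable

1. ~([][]~(~q & p) -> []~(~q & p)) & (q -> p), u
2. ~([][]~(~q & p) -> []~(~q & p)), u
3. q -> p, u
4. [][]~(~q & p), u
5. ~[]~(~q & p), u
6. []~(~q & p), u
7. ~(~q & p), u
8. p, u
9. q, u
10. ~q & p, v
11. ~q, v
12. p, v
13. []~(~q & p), v
14. ~(~q & p), v
15. ~p, v
Accessibility: uRu, uRv, vRv
Branch closes: p and ~p both at v.
(One branch shown.) All branches close.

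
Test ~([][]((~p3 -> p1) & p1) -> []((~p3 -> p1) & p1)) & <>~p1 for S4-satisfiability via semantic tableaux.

1. ~([][]((~p3 -> p1) & p1) -> []((~p3 -> p1) & p1)) & <>~p1, w0
2. ~([][]((~p3 -> p1) & p1) -> []((~p3 -> p1) & p1)), w0
3. <>~p1, w0
4. [][]((~p3 -> p1) & p1), w0
5. ~[]((~p3 -> p1) & p1), w0
6. []((~p3 -> p1) & p1), w0
7. (~p3 -> p1) & p1, w0
8. ~p3 -> p1, w0
9. p1, w0
10. ~p1, w1
11. []((~p3 -> p1) & p1), w1
12. (~p3 -> p1) & p1, w1
13. ~p3 -> p1, w1
14. p1, w1
Accessibility: w0Rw0, w0Rw1, w1Rw1
Branch closes: p1 and ~p1 both at w1.
(One branch shown.) All branches close.

Unsatisfiable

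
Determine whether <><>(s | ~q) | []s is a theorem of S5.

Tableau for the negation ~(<><>(s | ~q) | []s):
1. ~(<><>(s | ~q) | []s), w0
2. ~<><>(s | ~q), w0   [~|-rule on 1]
3. ~[]s, w0   [~|-rule on 1]
4. ~<>(s | ~q), w0   [~<>-rule on 2 via w0Rw0]
5. ~(s | ~q), w0   [~<>-rule on 4 via w0Rw0]
6. ~s, w0   [~|-rule on 5]
7. q, w0   [~|-rule on 5]
8. ~s, w1   [~[]-rule on 3: fresh world w1, w0Rw1]
9. ~<>(s | ~q), w1   [~<>-rule on 2 via w0Rw1]
10. ~(s | ~q), w1   [~<>-rule on 4 via w0Rw1]
11. q, w1   [~|-rule on 10]
Accessibility: w0Rw0, w0Rw1, w1Rw0, w1Rw1
The negation has an open branch (countermodel exists).

No, not valid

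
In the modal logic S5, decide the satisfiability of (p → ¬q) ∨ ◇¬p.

1. (p → ¬q) ∨ ◇¬p, 0
2. ◇¬p, 0
3. ¬p, 1
Accessibility: 0R0, 0R1, 1R0, 1R1

Satisfiable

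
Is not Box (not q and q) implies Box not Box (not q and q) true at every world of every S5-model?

Valid in S5

Tableau for the negation not (not Box (not q and q) implies Box not Box (not q and q)):
1. not (not Box (not q and q) implies Box not Box (not q and q)), 0
2. not Box (not q and q), 0
3. not Box not Box (not q and q), 0
4. not (not q and q), 1
5. not q, 1
6. Box (not q and q), 2
7. not q and q, 0
8. not q, 0
9. q, 0
Accessibility: 0R0, 0R1, 0R2, 1R0, 1R1, 1R2, 2R0, 2R1, 2R2
Branch closes: q and not q both at 0.
Every branch of the negation's tableau closes; the branch above is one of them.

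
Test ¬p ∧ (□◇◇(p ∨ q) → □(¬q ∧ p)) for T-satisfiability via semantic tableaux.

Yes, satisfiable

1. ¬p ∧ (□◇◇(p ∨ q) → □(¬q ∧ p)), u
2. ¬p, u
3. □◇◇(p ∨ q) → □(¬q ∧ p), u
4. ¬□◇◇(p ∨ q), u
5. ¬◇◇(p ∨ q), v
6. ¬◇(p ∨ q), v
7. ¬(p ∨ q), v
8. ¬p, v
9. ¬q, v
Accessibility: uRu, uRv, vRv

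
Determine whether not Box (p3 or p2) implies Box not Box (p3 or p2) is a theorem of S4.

Not valid

Tableau for the negation not (not Box (p3 or p2) implies Box not Box (p3 or p2)):
1. not (not Box (p3 or p2) implies Box not Box (p3 or p2)), u
2. not Box (p3 or p2), u   [neg-implies-rule on 1]
3. not Box not Box (p3 or p2), u   [neg-implies-rule on 1]
4. not (p3 or p2), v   [neg-Box-rule on 2: fresh world v, uRv]
5. not p3, v   [neg-or-rule on 4]
6. not p2, v   [neg-or-rule on 4]
7. Box (p3 or p2), w   [neg-Box-rule on 3: fresh world w, uRw]
8. p3 or p2, w   [Box-rule on 7 via wRw]
9. p2, w   [or-rule on 8 (branches; this branch)]
Accessibility: uRu, uRv, uRw, vRv, wRw
The negation has an open branch (countermodel exists).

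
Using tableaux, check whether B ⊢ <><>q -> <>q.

Invalid (countermodel exists)

Tableau for the negation ~(<><>q -> <>q):
1. ~(<><>q -> <>q), 0
2. <><>q, 0   [~->-rule on 1]
3. ~<>q, 0   [~->-rule on 1]
4. ~q, 0   [~<>-rule on 3 via 0R0]
5. <>q, 1   [<>-rule on 2: fresh world 1, 0R1]
6. ~q, 1   [~<>-rule on 3 via 0R1]
7. q, 2   [<>-rule on 5: fresh world 2, 1R2]
Accessibility: 0R0, 0R1, 1R0, 1R1, 1R2, 2R1, 2R2
The negation has an open branch (countermodel exists).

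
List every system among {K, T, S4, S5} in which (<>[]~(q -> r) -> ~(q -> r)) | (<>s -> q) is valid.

S5

S4-tableau for the negation ~((<>[]~(q -> r) -> ~(q -> r)) | (<>s -> q)):
1. ~((<>[]~(q -> r) -> ~(q -> r)) | (<>s -> q)), 0
2. ~(<>[]~(q -> r) -> ~(q -> r)), 0   [~|-rule on 1]
3. ~(<>s -> q), 0   [~|-rule on 1]
4. <>[]~(q -> r), 0   [~->-rule on 2]
5. q -> r, 0   [~->-rule on 2]
6. <>s, 0   [~->-rule on 3]
7. ~q, 0   [~->-rule on 3]
8. r, 0   [->-rule on 5 (branches; this branch)]
9. []~(q -> r), 1   [<>-rule on 4: fresh world 1, 0R1]
10. ~(q -> r), 1   [[]-rule on 9 via 1R1]
11. q, 1   [~->-rule on 10]
12. ~r, 1   [~->-rule on 10]
13. s, 2   [<>-rule on 6: fresh world 2, 0R2]
Accessibility: 0R0, 0R1, 0R2, 1R1, 2R2
Complete open branch: countermodel on an S4-frame, so not valid in S4, nor in K, T (the same frame is also a K-frame and a T-frame).
S5-tableau for the negation ~((<>[]~(q -> r) -> ~(q -> r)) | (<>s -> q)):
1. ~((<>[]~(q -> r) -> ~(q -> r)) | (<>s -> q)), 0
2. ~(<>[]~(q -> r) -> ~(q -> r)), 0   [~|-rule on 1]
3. ~(<>s -> q), 0   [~|-rule on 1]
4. <>[]~(q -> r), 0   [~->-rule on 2]
5. q -> r, 0   [~->-rule on 2]
6. <>s, 0   [~->-rule on 3]
7. ~q, 0   [~->-rule on 3]
8. r, 0   [->-rule on 5 (branches; this branch)]
9. []~(q -> r), 1   [<>-rule on 4: fresh world 1, 0R1]
10. ~(q -> r), 0   [[]-rule on 9 via 1R0]
11. q, 0   [~->-rule on 10]
12. ~r, 0   [~->-rule on 10]
Accessibility: 0R0, 0R1, 1R0, 1R1
Branch closes: q and ~q both at 0.
Every branch closes (one shown): valid in S5.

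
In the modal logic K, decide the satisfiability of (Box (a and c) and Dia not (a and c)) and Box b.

Unsatisfiable (every branch closes)

1. (Box (a and c) and Dia not (a and c)) and Box b, w0
2. Box (a and c) and Dia not (a and c), w0
3. Box b, w0
4. Box (a and c), w0
5. Dia not (a and c), w0
6. not (a and c), w1
7. b, w1
8. a and c, w1
9. a, w1
10. c, w1
11. not c, w1
Accessibility: w0Rw1
Branch closes: c and not c both at w1.
Every branch closes; the branch above is one of them.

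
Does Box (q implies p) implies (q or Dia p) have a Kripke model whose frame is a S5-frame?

1. Box (q implies p) implies (q or Dia p), 0
2. q or Dia p, 0   [implies-rule on 1 (branches; this branch)]
3. Dia p, 0   [or-rule on 2 (branches; this branch)]
4. p, 1   [Dia-rule on 3: fresh world 1, 0R1]
Accessibility: 0R0, 0R1, 1R0, 1R1

Satisfiable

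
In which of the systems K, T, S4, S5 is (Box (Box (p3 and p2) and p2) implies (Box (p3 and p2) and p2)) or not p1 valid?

T, S4, S5

K-tableau for the negation not ((Box (Box (p3 and p2) and p2) implies (Box (p3 and p2) and p2)) or not p1):
1. not ((Box (Box (p3 and p2) and p2) implies (Box (p3 and p2) and p2)) or not p1), u
2. not (Box (Box (p3 and p2) and p2) implies (Box (p3 and p2) and p2)), u
3. p1, u
4. Box (Box (p3 and p2) and p2), u
5. not (Box (p3 and p2) and p2), u
6. not p2, u
Complete open branch: countermodel on a K-frame, so not valid in K.
T-tableau for the negation not ((Box (Box (p3 and p2) and p2) implies (Box (p3 and p2) and p2)) or not p1):
1. not ((Box (Box (p3 and p2) and p2) implies (Box (p3 and p2) and p2)) or not p1), u
2. not (Box (Box (p3 and p2) and p2) implies (Box (p3 and p2) and p2)), u
3. p1, u
4. Box (Box (p3 and p2) and p2), u
5. not (Box (p3 and p2) and p2), u
6. Box (p3 and p2) and p2, u
7. Box (p3 and p2), u
8. p2, u
9. p3 and p2, u
10. p3, u
11. not Box (p3 and p2), u
12. not (p3 and p2), v
13. Box (p3 and p2) and p2, v
14. Box (p3 and p2), v
15. p2, v
16. p3 and p2, v
17. p3, v
18. not p2, v
Accessibility: uRu, uRv, vRv
Branch closes: p2 and not p2 both at v.
Every branch closes (one shown): valid in T, hence also in S4, S5 (every theorem of T is a theorem of S4 and S5).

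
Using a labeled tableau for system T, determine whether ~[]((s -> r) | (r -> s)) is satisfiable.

No, unsatisfiable

1. ~[]((s -> r) | (r -> s)), u
2. ~((s -> r) | (r -> s)), v   [~[]-rule on 1: fresh world v, uRv]
3. ~(s -> r), v   [~|-rule on 2]
4. ~(r -> s), v   [~|-rule on 2]
5. s, v   [~->-rule on 3]
6. ~r, v   [~->-rule on 3]
7. r, v   [~->-rule on 4]
8. ~s, v   [~->-rule on 4]
Accessibility: uRu, uRv, vRv
Branch closes: r and ~r both at v.
Every branch closes; the branch above is one of them.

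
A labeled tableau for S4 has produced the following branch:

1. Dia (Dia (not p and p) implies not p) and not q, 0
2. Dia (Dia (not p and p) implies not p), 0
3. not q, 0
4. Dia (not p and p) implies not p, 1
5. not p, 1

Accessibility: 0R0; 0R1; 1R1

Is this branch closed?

No world carries both an atom and its negation.

Open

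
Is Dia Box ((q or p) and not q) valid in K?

Not valid

Tableau for the negation not Dia Box ((q or p) and not q):
1. not Dia Box ((q or p) and not q), u
The negation has an open branch (countermodel exists).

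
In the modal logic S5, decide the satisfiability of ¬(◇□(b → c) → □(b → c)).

Unsatisfiable (every branch closes)

1. ¬(◇□(b → c) → □(b → c)), u
2. ◇□(b → c), u   [¬→-rule on 1]
3. ¬□(b → c), u   [¬→-rule on 1]
4. □(b → c), v   [◇-rule on 2: fresh world v, uRv]
5. b → c, u   [□-rule on 4 via vRu]
6. b → c, v   [□-rule on 4 via vRv]
7. c, u   [→-rule on 5 (branches; this branch)]
8. c, v   [→-rule on 6 (branches; this branch)]
9. ¬(b → c), w   [¬□-rule on 3: fresh world w, uRw]
10. b, w   [¬→-rule on 9]
11. ¬c, w   [¬→-rule on 9]
12. b → c, w   [□-rule on 4 via vRw]
13. c, w   [→-rule on 12 (branches; this branch)]
Accessibility: uRu, uRv, uRw, vRu, vRv, vRw, wRu, wRv, wRw
Branch closes: c and ¬c both at w.
Every branch closes; the branch above is one of them.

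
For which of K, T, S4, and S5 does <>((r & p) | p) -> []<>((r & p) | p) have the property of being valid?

S5

S5-tableau for the negation ~(<>((r & p) | p) -> []<>((r & p) | p)):
1. ~(<>((r & p) | p) -> []<>((r & p) | p)), u
2. <>((r & p) | p), u
3. ~[]<>((r & p) | p), u
4. (r & p) | p, v
5. r & p, v
6. r, v
7. p, v
8. ~<>((r & p) | p), w
9. ~((r & p) | p), u
10. ~(r & p), u
11. ~p, u
12. ~((r & p) | p), v
13. ~(r & p), v
14. ~p, v
Accessibility: uRu, uRv, uRw, vRu, vRv, vRw, wRu, wRv, wRw
Branch closes: p and ~p both at v.
Every branch closes (one shown): valid in S5.
S4-tableau for the negation ~(<>((r & p) | p) -> []<>((r & p) | p)):
1. ~(<>((r & p) | p) -> []<>((r & p) | p)), u
2. <>((r & p) | p), u
3. ~[]<>((r & p) | p), u
4. (r & p) | p, v
5. p, v
6. ~<>((r & p) | p), w
7. ~((r & p) | p), w
8. ~(r & p), w
9. ~p, w
Accessibility: uRu, uRv, uRw, vRv, wRw
Complete open branch: countermodel on an S4-frame, so not valid in S4, nor in K, T (the same frame is also a K-frame and a T-frame).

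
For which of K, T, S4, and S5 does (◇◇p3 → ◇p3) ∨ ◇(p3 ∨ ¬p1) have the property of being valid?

T-tableau for the negation ¬((◇◇p3 → ◇p3) ∨ ◇(p3 ∨ ¬p1)):
1. ¬((◇◇p3 → ◇p3) ∨ ◇(p3 ∨ ¬p1)), w0
2. ¬(◇◇p3 → ◇p3), w0   [¬∨-rule on 1]
3. ¬◇(p3 ∨ ¬p1), w0   [¬∨-rule on 1]
4. ◇◇p3, w0   [¬→-rule on 2]
5. ¬◇p3, w0   [¬→-rule on 2]
6. ¬(p3 ∨ ¬p1), w0   [¬◇-rule on 3 via w0Rw0]
7. ¬p3, w0   [¬∨-rule on 6]
8. p1, w0   [¬∨-rule on 6]
9. ◇p3, w1   [◇-rule on 4: fresh world w1, w0Rw1]
10. ¬(p3 ∨ ¬p1), w1   [¬◇-rule on 3 via w0Rw1]
11. ¬p3, w1   [¬∨-rule on 10]
12. p1, w1   [¬∨-rule on 10]
13. p3, w2   [◇-rule on 9: fresh world w2, w1Rw2]
Accessibility: w0Rw0, w0Rw1, w1Rw1, w1Rw2, w2Rw2
Complete open branch: countermodel on a T-frame, so not valid in T, nor in K (the same frame is also a K-frame).
S4-tableau for the negation ¬((◇◇p3 → ◇p3) ∨ ◇(p3 ∨ ¬p1)):
1. ¬((◇◇p3 → ◇p3) ∨ ◇(p3 ∨ ¬p1)), w0
2. ¬(◇◇p3 → ◇p3), w0   [¬∨-rule on 1]
3. ¬◇(p3 ∨ ¬p1), w0   [¬∨-rule on 1]
4. ◇◇p3, w0   [¬→-rule on 2]
5. ¬◇p3, w0   [¬→-rule on 2]
6. ¬(p3 ∨ ¬p1), w0   [¬◇-rule on 3 via w0Rw0]
7. ¬p3, w0   [¬∨-rule on 6]
8. p1, w0   [¬∨-rule on 6]
9. ◇p3, w1   [◇-rule on 4: fresh world w1, w0Rw1]
10. ¬(p3 ∨ ¬p1), w1   [¬◇-rule on 3 via w0Rw1]
11. ¬p3, w1   [¬∨-rule on 10]
12. p1, w1   [¬∨-rule on 10]
13. p3, w2   [◇-rule on 9: fresh world w2, w1Rw2]
14. ¬(p3 ∨ ¬p1), w2   [¬◇-rule on 3 via w0Rw2]
15. ¬p3, w2   [¬∨-rule on 14]
16. p1, w2   [¬∨-rule on 14]
Accessibility: w0Rw0, w0Rw1, w0Rw2, w1Rw1, w1Rw2, w2Rw2
Branch closes: p3 and ¬p3 both at w2.
Every branch closes (one shown): valid in S4, hence also in S5 (every theorem of S4 is a theorem of S5).

S4, S5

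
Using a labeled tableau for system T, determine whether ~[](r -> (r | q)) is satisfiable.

No, unsatisfiable

1. ~[](r -> (r | q)), u
2. ~(r -> (r | q)), v   [~[]-rule on 1: fresh world v, uRv]
3. r, v   [~->-rule on 2]
4. ~(r | q), v   [~->-rule on 2]
5. ~r, v   [~|-rule on 4]
6. ~q, v   [~|-rule on 4]
Accessibility: uRu, uRv, vRv
Branch closes: r and ~r both at v.
All branches of the tableau close; one closing branch shown above.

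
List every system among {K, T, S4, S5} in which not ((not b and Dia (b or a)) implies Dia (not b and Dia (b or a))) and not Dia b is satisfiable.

K

K-tableau for the formula:
1. not ((not b and Dia (b or a)) implies Dia (not b and Dia (b or a))) and not Dia b, u
2. not ((not b and Dia (b or a)) implies Dia (not b and Dia (b or a))), u
3. not Dia b, u
4. not b and Dia (b or a), u
5. not Dia (not b and Dia (b or a)), u
6. not b, u
7. Dia (b or a), u
8. b or a, v
9. not b, v
10. not (not b and Dia (b or a)), v
11. a, v
12. not Dia (b or a), v
Accessibility: uRv
Complete open branch: satisfiable in K.
T-tableau for the formula:
1. not ((not b and Dia (b or a)) implies Dia (not b and Dia (b or a))) and not Dia b, u
2. not ((not b and Dia (b or a)) implies Dia (not b and Dia (b or a))), u
3. not Dia b, u
4. not b and Dia (b or a), u
5. not Dia (not b and Dia (b or a)), u
6. not b, u
7. Dia (b or a), u
8. not (not b and Dia (b or a)), u
9. not Dia (b or a), u
10. not (b or a), u
11. not a, u
12. b or a, v
13. not b, v
14. not (not b and Dia (b or a)), v
15. not (b or a), v
16. not a, v
17. a, v
Accessibility: uRu, uRv, vRv
Branch closes: a and not a both at v.
Every branch closes (one shown): unsatisfiable in T, hence also in S4, S5 (every S4/S5-frame is a T-frame).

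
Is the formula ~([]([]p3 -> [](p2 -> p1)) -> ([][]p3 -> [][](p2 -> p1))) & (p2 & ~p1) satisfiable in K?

1. ~([]([]p3 -> [](p2 -> p1)) -> ([][]p3 -> [][](p2 -> p1))) & (p2 & ~p1), u
2. ~([]([]p3 -> [](p2 -> p1)) -> ([][]p3 -> [][](p2 -> p1))), u
3. p2 & ~p1, u
4. []([]p3 -> [](p2 -> p1)), u
5. ~([][]p3 -> [][](p2 -> p1)), u
6. p2, u
7. ~p1, u
8. [][]p3, u
9. ~[][](p2 -> p1), u
10. ~[](p2 -> p1), v
11. []p3 -> [](p2 -> p1), v
12. []p3, v
13. ~[]p3, v
14. ~(p2 -> p1), w
15. p2, w
16. ~p1, w
17. p3, w
18. ~p3, x
19. p3, x
Accessibility: uRv, vRw, vRx
Branch closes: p3 and ~p3 both at x.
(One branch shown.) All branches close.

Unsatisfiable (every branch closes)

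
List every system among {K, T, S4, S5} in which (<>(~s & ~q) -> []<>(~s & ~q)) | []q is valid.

S4-tableau for the negation ~((<>(~s & ~q) -> []<>(~s & ~q)) | []q):
1. ~((<>(~s & ~q) -> []<>(~s & ~q)) | []q), w0
2. ~(<>(~s & ~q) -> []<>(~s & ~q)), w0   [~|-rule on 1]
3. ~[]q, w0   [~|-rule on 1]
4. <>(~s & ~q), w0   [~->-rule on 2]
5. ~[]<>(~s & ~q), w0   [~->-rule on 2]
6. ~q, w1   [~[]-rule on 3: fresh world w1, w0Rw1]
7. ~s & ~q, w2   [<>-rule on 4: fresh world w2, w0Rw2]
8. ~s, w2   [&-rule on 7]
9. ~q, w2   [&-rule on 7]
10. ~<>(~s & ~q), w3   [~[]-rule on 5: fresh world w3, w0Rw3]
11. ~(~s & ~q), w3   [~<>-rule on 10 via w3Rw3]
12. q, w3   [~&-rule on 11 (branches; this branch)]
Accessibility: w0Rw0, w0Rw1, w0Rw2, w0Rw3, w1Rw1, w2Rw2, w3Rw3
Complete open branch: countermodel on an S4-frame, so not valid in S4, nor in K, T (the same frame is also a K-frame and a T-frame).
S5-tableau for the negation ~((<>(~s & ~q) -> []<>(~s & ~q)) | []q):
1. ~((<>(~s & ~q) -> []<>(~s & ~q)) | []q), w0
2. ~(<>(~s & ~q) -> []<>(~s & ~q)), w0   [~|-rule on 1]
3. ~[]q, w0   [~|-rule on 1]
4. <>(~s & ~q), w0   [~->-rule on 2]
5. ~[]<>(~s & ~q), w0   [~->-rule on 2]
6. ~q, w1   [~[]-rule on 3: fresh world w1, w0Rw1]
7. ~s & ~q, w2   [<>-rule on 4: fresh world w2, w0Rw2]
8. ~s, w2   [&-rule on 7]
9. ~q, w2   [&-rule on 7]
10. ~<>(~s & ~q), w3   [~[]-rule on 5: fresh world w3, w0Rw3]
11. ~(~s & ~q), w0   [~<>-rule on 10 via w3Rw0]
12. ~(~s & ~q), w1   [~<>-rule on 10 via w3Rw1]
13. ~(~s & ~q), w2   [~<>-rule on 10 via w3Rw2]
14. ~(~s & ~q), w3   [~<>-rule on 10 via w3Rw3]
15. q, w0   [~&-rule on 11 (branches; this branch)]
16. s, w1   [~&-rule on 12 (branches; this branch)]
17. q, w2   [~&-rule on 13 (branches; this branch)]
Accessibility: w0Rw0, w0Rw1, w0Rw2, w0Rw3, w1Rw0, w1Rw1, w1Rw2, w1Rw3, w2Rw0, w2Rw1, w2Rw2, w2Rw3, w3Rw0, w3Rw1, w3Rw2, w3Rw3
Branch closes: q and ~q both at w2.
Every branch closes (one shown): valid in S5.

S5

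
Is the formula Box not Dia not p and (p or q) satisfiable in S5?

Yes, satisfiable

1. Box not Dia not p and (p or q), w0
2. Box not Dia not p, w0
3. p or q, w0
4. not Dia not p, w0
5. p, w0
6. q, w0
Accessibility: w0Rw0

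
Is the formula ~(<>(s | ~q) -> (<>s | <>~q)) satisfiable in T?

1. ~(<>(s | ~q) -> (<>s | <>~q)), 0
2. <>(s | ~q), 0   [~->-rule on 1]
3. ~(<>s | <>~q), 0   [~->-rule on 1]
4. ~<>s, 0   [~|-rule on 3]
5. ~<>~q, 0   [~|-rule on 3]
6. ~s, 0   [~<>-rule on 4 via 0R0]
7. q, 0   [~<>-rule on 5 via 0R0]
8. s | ~q, 1   [<>-rule on 2: fresh world 1, 0R1]
9. ~s, 1   [~<>-rule on 4 via 0R1]
10. q, 1   [~<>-rule on 5 via 0R1]
11. ~q, 1   [|-rule on 8 (branches; this branch)]
Accessibility: 0R0, 0R1, 1R1
Branch closes: q and ~q both at 1.
Every branch closes; the branch above is one of them.

Unsatisfiable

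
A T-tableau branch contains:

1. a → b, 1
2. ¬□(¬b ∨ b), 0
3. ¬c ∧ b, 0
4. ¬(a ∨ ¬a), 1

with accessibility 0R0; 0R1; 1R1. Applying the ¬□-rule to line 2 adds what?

a fresh world 2 with 0R2, and ¬(¬b ∨ b) at 2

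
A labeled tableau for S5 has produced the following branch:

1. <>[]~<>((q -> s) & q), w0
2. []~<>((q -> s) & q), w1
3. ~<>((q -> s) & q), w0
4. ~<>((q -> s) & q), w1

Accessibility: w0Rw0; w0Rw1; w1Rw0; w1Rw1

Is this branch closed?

There is no literal clash: for every atom and world, at most one sign appears.

Open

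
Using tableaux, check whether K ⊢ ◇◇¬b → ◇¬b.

Invalid (countermodel exists)

Tableau for the negation ¬(◇◇¬b → ◇¬b):
1. ¬(◇◇¬b → ◇¬b), 0
2. ◇◇¬b, 0   [¬→-rule on 1]
3. ¬◇¬b, 0   [¬→-rule on 1]
4. ◇¬b, 1   [◇-rule on 2: fresh world 1, 0R1]
5. b, 1   [¬◇-rule on 3 via 0R1]
6. ¬b, 2   [◇-rule on 4: fresh world 2, 1R2]
Accessibility: 0R1, 1R2
The negation has an open branch (countermodel exists).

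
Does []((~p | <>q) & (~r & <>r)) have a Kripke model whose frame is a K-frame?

1. []((~p | <>q) & (~r & <>r)), w0

Satisfiable (open branch found)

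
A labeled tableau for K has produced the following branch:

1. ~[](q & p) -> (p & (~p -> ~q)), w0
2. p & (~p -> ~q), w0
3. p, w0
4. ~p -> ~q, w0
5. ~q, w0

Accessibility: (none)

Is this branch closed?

Not closed

No atom appears with both signs at the same world.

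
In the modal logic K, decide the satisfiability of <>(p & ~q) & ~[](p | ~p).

Unsatisfiable (every branch closes)

1. <>(p & ~q) & ~[](p | ~p), u
2. <>(p & ~q), u
3. ~[](p | ~p), u
4. p & ~q, v
5. p, v
6. ~q, v
7. ~(p | ~p), w
8. ~p, w
9. p, w
Accessibility: uRv, uRw
Branch closes: p and ~p both at w.
All branches of the tableau close; one closing branch shown above.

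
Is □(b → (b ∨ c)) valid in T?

Yes, valid

Tableau for the negation ¬□(b → (b ∨ c)):
1. ¬□(b → (b ∨ c)), w0
2. ¬(b → (b ∨ c)), w1
3. b, w1
4. ¬(b ∨ c), w1
5. ¬b, w1
6. ¬c, w1
Accessibility: w0Rw0, w0Rw1, w1Rw1
Branch closes: b and ¬b both at w1.
All branches of the negation close; one closing branch shown above.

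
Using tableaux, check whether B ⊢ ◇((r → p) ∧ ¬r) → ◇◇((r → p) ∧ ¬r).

Tableau for the negation ¬(◇((r → p) ∧ ¬r) → ◇◇((r → p) ∧ ¬r)):
1. ¬(◇((r → p) ∧ ¬r) → ◇◇((r → p) ∧ ¬r)), w0
2. ◇((r → p) ∧ ¬r), w0
3. ¬◇◇((r → p) ∧ ¬r), w0
4. ¬◇((r → p) ∧ ¬r), w0
5. ¬((r → p) ∧ ¬r), w0
6. ¬(r → p), w0
7. r, w0
8. ¬p, w0
9. (r → p) ∧ ¬r, w1
10. r → p, w1
11. ¬r, w1
12. ¬◇((r → p) ∧ ¬r), w1
13. ¬((r → p) ∧ ¬r), w1
14. p, w1
15. ¬(r → p), w1
16. r, w1
17. ¬p, w1
Accessibility: w0Rw0, w0Rw1, w1Rw0, w1Rw1
Branch closes: r and ¬r both at w1.
Every branch of the negation's tableau closes; the branch above is one of them.

Yes, valid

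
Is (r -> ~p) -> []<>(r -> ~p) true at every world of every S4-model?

No, not valid

Tableau for the negation ~((r -> ~p) -> []<>(r -> ~p)):
1. ~((r -> ~p) -> []<>(r -> ~p)), u
2. r -> ~p, u   [~->-rule on 1]
3. ~[]<>(r -> ~p), u   [~->-rule on 1]
4. ~p, u   [->-rule on 2 (branches; this branch)]
5. ~<>(r -> ~p), v   [~[]-rule on 3: fresh world v, uRv]
6. ~(r -> ~p), v   [~<>-rule on 5 via vRv]
7. r, v   [~->-rule on 6]
8. p, v   [~->-rule on 6]
Accessibility: uRu, uRv, vRv
The negation has an open branch (countermodel exists).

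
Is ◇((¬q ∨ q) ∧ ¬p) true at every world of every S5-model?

No, not valid

Tableau for the negation ¬◇((¬q ∨ q) ∧ ¬p):
1. ¬◇((¬q ∨ q) ∧ ¬p), u
2. ¬((¬q ∨ q) ∧ ¬p), u
3. p, u
Accessibility: uRu
The negation has an open branch (countermodel exists).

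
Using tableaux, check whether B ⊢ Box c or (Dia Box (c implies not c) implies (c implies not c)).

Valid

Tableau for the negation not (Box c or (Dia Box (c implies not c) implies (c implies not c))):
1. not (Box c or (Dia Box (c implies not c) implies (c implies not c))), u
2. not Box c, u
3. not (Dia Box (c implies not c) implies (c implies not c)), u
4. Dia Box (c implies not c), u
5. not (c implies not c), u
6. c, u
7. not c, v
8. Box (c implies not c), w
9. c implies not c, u
10. c implies not c, w
11. not c, u
Accessibility: uRu, uRv, uRw, vRu, vRv, wRu, wRw
Branch closes: c and not c both at u.
All branches of the negation close; one closing branch shown above.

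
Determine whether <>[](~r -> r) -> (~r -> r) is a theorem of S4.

Invalid (countermodel exists)

Tableau for the negation ~(<>[](~r -> r) -> (~r -> r)):
1. ~(<>[](~r -> r) -> (~r -> r)), 0
2. <>[](~r -> r), 0
3. ~(~r -> r), 0
4. ~r, 0
5. [](~r -> r), 1
6. ~r -> r, 1
7. r, 1
Accessibility: 0R0, 0R1, 1R1
The negation has an open branch (countermodel exists).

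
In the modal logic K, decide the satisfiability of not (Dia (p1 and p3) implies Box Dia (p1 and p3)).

1. not (Dia (p1 and p3) implies Box Dia (p1 and p3)), w0
2. Dia (p1 and p3), w0   [neg-implies-rule on 1]
3. not Box Dia (p1 and p3), w0   [neg-implies-rule on 1]
4. p1 and p3, w1   [Dia-rule on 2: fresh world w1, w0Rw1]
5. p1, w1   [and-rule on 4]
6. p3, w1   [and-rule on 4]
7. not Dia (p1 and p3), w2   [neg-Box-rule on 3: fresh world w2, w0Rw2]
Accessibility: w0Rw1, w0Rw2

Satisfiable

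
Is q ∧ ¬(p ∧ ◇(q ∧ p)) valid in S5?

Tableau for the negation ¬(q ∧ ¬(p ∧ ◇(q ∧ p))):
1. ¬(q ∧ ¬(p ∧ ◇(q ∧ p))), u
2. p ∧ ◇(q ∧ p), u
3. p, u
4. ◇(q ∧ p), u
5. q ∧ p, v
6. q, v
7. p, v
Accessibility: uRu, uRv, vRu, vRv
The negation has an open branch (countermodel exists).

Invalid (countermodel exists)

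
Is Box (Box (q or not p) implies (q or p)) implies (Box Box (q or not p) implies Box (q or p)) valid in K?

Tableau for the negation not (Box (Box (q or not p) implies (q or p)) implies (Box Box (q or not p) implies Box (q or p))):
1. not (Box (Box (q or not p) implies (q or p)) implies (Box Box (q or not p) implies Box (q or p))), 0
2. Box (Box (q or not p) implies (q or p)), 0
3. not (Box Box (q or not p) implies Box (q or p)), 0
4. Box Box (q or not p), 0
5. not Box (q or p), 0
6. not (q or p), 1
7. not q, 1
8. not p, 1
9. Box (q or not p) implies (q or p), 1
10. Box (q or not p), 1
11. not Box (q or not p), 1
12. not (q or not p), 2
13. not q, 2
14. p, 2
15. q or not p, 2
16. not p, 2
Accessibility: 0R1, 1R2
Branch closes: p and not p both at 2.
All branches of the negation close; one closing branch shown above.

Yes, valid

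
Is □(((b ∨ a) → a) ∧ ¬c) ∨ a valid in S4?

Not valid

Tableau for the negation ¬(□(((b ∨ a) → a) ∧ ¬c) ∨ a):
1. ¬(□(((b ∨ a) → a) ∧ ¬c) ∨ a), 0
2. ¬□(((b ∨ a) → a) ∧ ¬c), 0
3. ¬a, 0
4. ¬(((b ∨ a) → a) ∧ ¬c), 1
5. c, 1
Accessibility: 0R0, 0R1, 1R1
The negation has an open branch (countermodel exists).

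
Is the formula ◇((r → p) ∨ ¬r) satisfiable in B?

1. ◇((r → p) ∨ ¬r), u
2. (r → p) ∨ ¬r, v   [◇-rule on 1: fresh world v, uRv]
3. ¬r, v   [∨-rule on 2 (branches; this branch)]
Accessibility: uRu, uRv, vRu, vRv

Satisfiable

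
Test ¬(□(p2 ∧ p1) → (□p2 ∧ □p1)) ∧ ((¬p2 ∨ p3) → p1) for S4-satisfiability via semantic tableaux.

Unsatisfiable (every branch closes)

1. ¬(□(p2 ∧ p1) → (□p2 ∧ □p1)) ∧ ((¬p2 ∨ p3) → p1), u
2. ¬(□(p2 ∧ p1) → (□p2 ∧ □p1)), u   [∧-rule on 1]
3. (¬p2 ∨ p3) → p1, u   [∧-rule on 1]
4. □(p2 ∧ p1), u   [¬→-rule on 2]
5. ¬(□p2 ∧ □p1), u   [¬→-rule on 2]
6. p2 ∧ p1, u   [□-rule on 4 via uRu]
7. p2, u   [∧-rule on 6]
8. p1, u   [∧-rule on 6]
9. ¬(¬p2 ∨ p3), u   [→-rule on 3 (branches; this branch)]
10. ¬p3, u   [¬∨-rule on 9]
11. ¬□p1, u   [¬∧-rule on 5 (branches; this branch)]
12. ¬p1, v   [¬□-rule on 11: fresh world v, uRv]
13. p2 ∧ p1, v   [□-rule on 4 via uRv]
14. p2, v   [∧-rule on 13]
15. p1, v   [∧-rule on 13]
Accessibility: uRu, uRv, vRv
Branch closes: p1 and ¬p1 both at v.
Every branch closes; the branch above is one of them.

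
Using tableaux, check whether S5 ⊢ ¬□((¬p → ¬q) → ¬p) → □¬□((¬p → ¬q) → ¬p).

Tableau for the negation ¬(¬□((¬p → ¬q) → ¬p) → □¬□((¬p → ¬q) → ¬p)):
1. ¬(¬□((¬p → ¬q) → ¬p) → □¬□((¬p → ¬q) → ¬p)), 0
2. ¬□((¬p → ¬q) → ¬p), 0
3. ¬□¬□((¬p → ¬q) → ¬p), 0
4. ¬((¬p → ¬q) → ¬p), 1
5. ¬p → ¬q, 1
6. p, 1
7. ¬q, 1
8. □((¬p → ¬q) → ¬p), 2
9. (¬p → ¬q) → ¬p, 0
10. (¬p → ¬q) → ¬p, 1
11. (¬p → ¬q) → ¬p, 2
12. ¬(¬p → ¬q), 0
13. ¬p, 0
14. q, 0
15. ¬(¬p → ¬q), 1
16. ¬p, 1
17. q, 1
Accessibility: 0R0, 0R1, 0R2, 1R0, 1R1, 1R2, 2R0, 2R1, 2R2
Branch closes: p and ¬p both at 1.
All branches of the negation close; one closing branch shown above.

Valid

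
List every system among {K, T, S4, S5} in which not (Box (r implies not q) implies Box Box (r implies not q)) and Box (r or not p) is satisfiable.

T-tableau for the formula:
1. not (Box (r implies not q) implies Box Box (r implies not q)) and Box (r or not p), w0
2. not (Box (r implies not q) implies Box Box (r implies not q)), w0
3. Box (r or not p), w0
4. Box (r implies not q), w0
5. not Box Box (r implies not q), w0
6. r or not p, w0
7. r implies not q, w0
8. not p, w0
9. not q, w0
10. not Box (r implies not q), w1
11. r or not p, w1
12. r implies not q, w1
13. not p, w1
14. not q, w1
15. not (r implies not q), w2
16. r, w2
17. q, w2
Accessibility: w0Rw0, w0Rw1, w1Rw1, w1Rw2, w2Rw2
Complete open branch: satisfiable in T, hence also in K (this T-model is also a K-model).
S4-tableau for the formula:
1. not (Box (r implies not q) implies Box Box (r implies not q)) and Box (r or not p), w0
2. not (Box (r implies not q) implies Box Box (r implies not q)), w0
3. Box (r or not p), w0
4. Box (r implies not q), w0
5. not Box Box (r implies not q), w0
6. r or not p, w0
7. r implies not q, w0
8. not p, w0
9. not q, w0
10. not Box (r implies not q), w1
11. r or not p, w1
12. r implies not q, w1
13. not p, w1
14. not q, w1
15. not (r implies not q), w2
16. r, w2
17. q, w2
18. r or not p, w2
19. r implies not q, w2
20. not p, w2
21. not q, w2
Accessibility: w0Rw0, w0Rw1, w0Rw2, w1Rw1, w1Rw2, w2Rw2
Branch closes: q and not q both at w2.
Every branch closes (one shown): unsatisfiable in S4, hence also in S5 (every S5-frame is an S4-frame).

K, T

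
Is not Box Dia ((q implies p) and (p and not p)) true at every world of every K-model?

Tableau for the negation Box Dia ((q implies p) and (p and not p)):
1. Box Dia ((q implies p) and (p and not p)), u
The negation has an open branch (countermodel exists).

Invalid (countermodel exists)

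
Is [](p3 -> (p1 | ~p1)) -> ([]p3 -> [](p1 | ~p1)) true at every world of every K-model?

Tableau for the negation ~([](p3 -> (p1 | ~p1)) -> ([]p3 -> [](p1 | ~p1))):
1. ~([](p3 -> (p1 | ~p1)) -> ([]p3 -> [](p1 | ~p1))), u
2. [](p3 -> (p1 | ~p1)), u
3. ~([]p3 -> [](p1 | ~p1)), u
4. []p3, u
5. ~[](p1 | ~p1), u
6. ~(p1 | ~p1), v
7. ~p1, v
8. p1, v
Accessibility: uRv
Branch closes: p1 and ~p1 both at v.
Every branch of the negation's tableau closes; the branch above is one of them.

Valid in K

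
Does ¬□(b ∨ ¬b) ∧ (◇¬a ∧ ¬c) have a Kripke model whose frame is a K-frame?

1. ¬□(b ∨ ¬b) ∧ (◇¬a ∧ ¬c), u
2. ¬□(b ∨ ¬b), u
3. ◇¬a ∧ ¬c, u
4. ◇¬a, u
5. ¬c, u
6. ¬(b ∨ ¬b), v
7. ¬b, v
8. b, v
Accessibility: uRv
Branch closes: b and ¬b both at v.
Every branch closes; the branch above is one of them.

Unsatisfiable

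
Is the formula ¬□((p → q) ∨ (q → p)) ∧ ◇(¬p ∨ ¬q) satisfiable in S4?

Unsatisfiable

1. ¬□((p → q) ∨ (q → p)) ∧ ◇(¬p ∨ ¬q), 0
2. ¬□((p → q) ∨ (q → p)), 0
3. ◇(¬p ∨ ¬q), 0
4. ¬((p → q) ∨ (q → p)), 1
5. ¬(p → q), 1
6. ¬(q → p), 1
7. p, 1
8. ¬q, 1
9. q, 1
10. ¬p, 1
Accessibility: 0R0, 0R1, 1R1
Branch closes: q and ¬q both at 1.
Every branch closes; the branch above is one of them.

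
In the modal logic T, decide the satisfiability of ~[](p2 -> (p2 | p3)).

1. ~[](p2 -> (p2 | p3)), u
2. ~(p2 -> (p2 | p3)), v
3. p2, v
4. ~(p2 | p3), v
5. ~p2, v
6. ~p3, v
Accessibility: uRu, uRv, vRv
Branch closes: p2 and ~p2 both at v.
All branches of the tableau close; one closing branch shown above.

No, unsatisfiable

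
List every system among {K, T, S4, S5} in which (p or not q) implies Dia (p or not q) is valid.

T-tableau for the negation not ((p or not q) implies Dia (p or not q)):
1. not ((p or not q) implies Dia (p or not q)), w0
2. p or not q, w0
3. not Dia (p or not q), w0
4. not (p or not q), w0
5. not p, w0
6. q, w0
7. not q, w0
Accessibility: w0Rw0
Branch closes: q and not q both at w0.
Every branch closes (one shown): valid in T, hence also in S4, S5 (every theorem of T is a theorem of S4 and S5).
K-tableau for the negation not ((p or not q) implies Dia (p or not q)):
1. not ((p or not q) implies Dia (p or not q)), w0
2. p or not q, w0
3. not Dia (p or not q), w0
4. not q, w0
Complete open branch: countermodel on a K-frame, so not valid in K.

T, S4, S5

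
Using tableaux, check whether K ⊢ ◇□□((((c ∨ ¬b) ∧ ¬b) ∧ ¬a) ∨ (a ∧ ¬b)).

Tableau for the negation ¬◇□□((((c ∨ ¬b) ∧ ¬b) ∧ ¬a) ∨ (a ∧ ¬b)):
1. ¬◇□□((((c ∨ ¬b) ∧ ¬b) ∧ ¬a) ∨ (a ∧ ¬b)), 0
The negation has an open branch (countermodel exists).

Invalid (countermodel exists)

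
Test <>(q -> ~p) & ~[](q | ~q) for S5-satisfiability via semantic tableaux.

1. <>(q -> ~p) & ~[](q | ~q), 0
2. <>(q -> ~p), 0
3. ~[](q | ~q), 0
4. q -> ~p, 1
5. ~p, 1
6. ~(q | ~q), 2
7. ~q, 2
8. q, 2
Accessibility: 0R0, 0R1, 0R2, 1R0, 1R1, 1R2, 2R0, 2R1, 2R2
Branch closes: q and ~q both at 2.
(One branch shown.) All branches close.

No, unsatisfiable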